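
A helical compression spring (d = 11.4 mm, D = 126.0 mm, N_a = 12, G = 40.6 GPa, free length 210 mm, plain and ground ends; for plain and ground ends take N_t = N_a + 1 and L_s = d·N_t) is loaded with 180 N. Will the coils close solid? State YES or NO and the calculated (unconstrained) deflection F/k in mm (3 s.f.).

k = Gd⁴/(8D³N_a) = (40.6×10³)(11.4⁴)/(8·126.0³·12) = 3.5708 N/mm
N_t = 13; L_s = 11.4·13 = 148.2 mm; δ_solid = L₀ − L_s = 210 − 148.2 = 61.8 mm
δ = F/k = 180/3.5708 = 50.409 mm
δ < δ_solid → spring does not go solid

NO, δ = 50.4 mm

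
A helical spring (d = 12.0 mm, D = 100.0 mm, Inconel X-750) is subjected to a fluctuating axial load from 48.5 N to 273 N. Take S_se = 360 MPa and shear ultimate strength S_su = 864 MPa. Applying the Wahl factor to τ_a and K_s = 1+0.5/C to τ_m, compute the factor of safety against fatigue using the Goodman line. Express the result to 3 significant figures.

12.0

C = D/d = 100.0/12.0 = 8.3333; K_W = (4C−1)/(4C−4)+0.615/C = 1.1761; K_s = 1+0.5/C = 1.0600
F_a = (F_max−F_min)/2 = 112.25 N; F_m = (F_max+F_min)/2 = 160.75 N
τ_a = K_W·8F_aD/(πd³) = 1.1761 × 16.542 = 19.454 MPa
τ_m = K_s·8F_mD/(πd³) = 1.0600 × 23.689 = 25.11 MPa
Goodman: 1/n_f = τ_a/S_se + τ_m/S_su = 19.454/360 + 25.11/864 = 0.05404 + 0.02906 = 0.083103
n_f = 1/0.083103 = 12.03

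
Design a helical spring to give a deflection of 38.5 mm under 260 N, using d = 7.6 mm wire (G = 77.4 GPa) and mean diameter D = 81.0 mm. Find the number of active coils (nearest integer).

9

Required rate k = F/δ = 260/38.5 = 6.7532 N/mm
N_a = Gd⁴/(8D³k) = (77.4×10³ × 7.6⁴)/(8 × 81.0³ × 6.7532)
    = 2.58223e+08 / 2.87116e+07 = 8.994 → 9 coils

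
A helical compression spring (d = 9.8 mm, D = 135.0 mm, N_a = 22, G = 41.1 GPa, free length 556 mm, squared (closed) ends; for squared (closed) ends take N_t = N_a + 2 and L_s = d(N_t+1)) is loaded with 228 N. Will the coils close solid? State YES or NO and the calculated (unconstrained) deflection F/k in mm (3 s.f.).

k = Gd⁴/(8D³N_a) = (41.1×10³)(9.8⁴)/(8·135.0³·22) = 0.87545 N/mm
N_t = 24; L_s = 9.8·25 = 245 mm; δ_solid = L₀ − L_s = 556 − 245 = 311 mm
δ = F/k = 228/0.87545 = 260.44 mm
δ < δ_solid → spring does not go solid

NO, δ = 260 mm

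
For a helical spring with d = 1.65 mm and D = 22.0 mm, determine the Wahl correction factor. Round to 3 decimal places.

C = D/d = 22.0/1.65 = 13.3333
K_W = (4C−1)/(4C−4) + 0.615/C = 52.333/49.333 + 0.0461 = 1.1069

1.107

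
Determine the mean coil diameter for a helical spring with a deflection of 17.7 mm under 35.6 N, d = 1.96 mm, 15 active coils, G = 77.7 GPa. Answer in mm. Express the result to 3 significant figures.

Required rate k = F/δ = 35.6/17.7 = 2.0113 N/mm
D = (Gd⁴/(8N_a·k))^(1/3) = (77.7×10³·1.96⁴/(8·15·2.0113))^(1/3)
  = (4751.03)^(1/3) = 16.8111 mm

16.8 mm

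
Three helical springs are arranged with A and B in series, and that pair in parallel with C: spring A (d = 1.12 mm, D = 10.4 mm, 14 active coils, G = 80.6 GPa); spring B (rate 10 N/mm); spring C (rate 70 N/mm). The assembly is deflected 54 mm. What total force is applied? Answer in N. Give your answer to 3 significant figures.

3830 N

k_A = Gd⁴/(8D³N_a) = (80.6×10³)(1.12⁴)/(8·10.4³·14) = 1.0067 N/mm
Springs A,B series: k_AB = 1/(1/1.0067+1/10) = 0.9146 N/mm; parallel with C: k_eq = 0.9146+70 = 70.915 N/mm
F = k_eq·δ = 70.915·54 = 3829.4 N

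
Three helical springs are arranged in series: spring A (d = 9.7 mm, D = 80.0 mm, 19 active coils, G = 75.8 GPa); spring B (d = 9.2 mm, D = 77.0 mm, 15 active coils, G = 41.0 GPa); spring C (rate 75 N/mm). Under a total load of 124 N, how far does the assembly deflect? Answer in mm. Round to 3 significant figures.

39.2 mm

k_A = Gd⁴/(8D³N_a) = (75.8×10³)(9.7⁴)/(8·80.0³·19) = 8.6227 N/mm
k_B = Gd⁴/(8D³N_a) = (41.0×10³)(9.2⁴)/(8·77.0³·15) = 5.3614 N/mm
Series: 1/k_eq = 1/8.6227 + 1/5.3614 + 1/75 = 0.31582; k_eq = 3.1663 N/mm
δ = F/k_eq = 124/3.1663 = 39.162 mm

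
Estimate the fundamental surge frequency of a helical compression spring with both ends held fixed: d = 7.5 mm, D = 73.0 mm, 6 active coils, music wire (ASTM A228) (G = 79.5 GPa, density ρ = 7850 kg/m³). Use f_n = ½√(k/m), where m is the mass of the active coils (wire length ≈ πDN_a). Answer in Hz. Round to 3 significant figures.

k = Gd⁴/(8D³N_a) = (79.5×10³)(7.5⁴)/(8·73.0³·6) = 13.471 N/mm = 13471 N/m
Wire length L = πDN_a = π·73.0·6 = 1376 mm
m = ρ·(πd²/4)·L = 7850 × 44.179×10⁻⁶ m² × 1.376 m = 0.47721 kg
f_n = ½√(k/m) = 0.5·√(13471/0.47721) = 0.5·√(28229) = 84.008 Hz

84.0 Hz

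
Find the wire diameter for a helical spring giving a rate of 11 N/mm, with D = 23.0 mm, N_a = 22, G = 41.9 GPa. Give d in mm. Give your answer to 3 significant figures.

4.87 mm

d = (8D³N_a·k / G)^(1/4) = (8·23.0³·22·11 / (41.9×10³))^0.25
  = (562.18)^0.25 = 4.8693 mm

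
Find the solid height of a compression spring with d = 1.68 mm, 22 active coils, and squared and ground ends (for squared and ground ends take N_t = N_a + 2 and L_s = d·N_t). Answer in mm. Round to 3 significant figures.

40.3 mm

squared and ground ends: N_t = N_a + 2 = 22 + 2 = 24
L_s = d·N_t = 1.68 × 24 = 40.32 mm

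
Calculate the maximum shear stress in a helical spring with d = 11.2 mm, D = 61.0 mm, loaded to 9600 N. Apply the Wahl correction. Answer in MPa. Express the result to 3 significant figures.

Spring index C = D/d = 61.0/11.2 = 5.4464
K_W = (4C−1)/(4C−4) + 0.615/C = 20.786/17.786 + 0.1129 = 1.2816
τ₀ = 8FD/(πd³) = 8·9600·61.0/(π·11.2³) = 4.6848e+06/4413.7 = 1061.4 MPa
τ_max = K·τ₀ = 1.2816 × 1061.4 = 1360.3 MPa

1360 MPa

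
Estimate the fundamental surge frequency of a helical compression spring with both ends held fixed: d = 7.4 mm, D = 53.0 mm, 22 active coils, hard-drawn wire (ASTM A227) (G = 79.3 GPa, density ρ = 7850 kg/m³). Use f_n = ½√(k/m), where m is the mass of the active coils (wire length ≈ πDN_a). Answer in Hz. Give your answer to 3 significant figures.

k = Gd⁴/(8D³N_a) = (79.3×10³)(7.4⁴)/(8·53.0³·22) = 9.0753 N/mm = 9075.3 N/m
Wire length L = πDN_a = π·53.0·22 = 3663.1 mm
m = ρ·(πd²/4)·L = 7850 × 43.008×10⁻⁶ m² × 3.6631 m = 1.2367 kg
f_n = ½√(k/m) = 0.5·√(9075.3/1.2367) = 0.5·√(7338.2) = 42.832 Hz

42.8 Hz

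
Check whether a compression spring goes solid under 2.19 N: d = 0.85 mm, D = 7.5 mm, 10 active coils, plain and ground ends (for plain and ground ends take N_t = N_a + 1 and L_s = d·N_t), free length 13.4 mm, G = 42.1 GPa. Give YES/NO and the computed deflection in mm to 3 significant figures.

k = Gd⁴/(8D³N_a) = (42.1×10³)(0.85⁴)/(8·7.5³·10) = 0.65115 N/mm
N_t = 11; L_s = 0.85·11 = 9.35 mm; δ_solid = L₀ − L_s = 13.4 − 9.35 = 4.05 mm
δ = F/k = 2.19/0.65115 = 3.3633 mm
δ < δ_solid → spring does not go solid

NO, δ = 3.36 mm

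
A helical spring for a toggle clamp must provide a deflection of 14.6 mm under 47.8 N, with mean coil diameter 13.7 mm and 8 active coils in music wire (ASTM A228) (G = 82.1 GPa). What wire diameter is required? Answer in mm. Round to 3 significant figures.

1.60 mm

Required rate k = F/δ = 47.8/14.6 = 3.274 N/mm
d = (8D³N_a·k / G)^(1/4) = (8·13.7³·8·3.274 / (82.1×10³))^0.25
  = (6.5626)^0.25 = 1.6005 mm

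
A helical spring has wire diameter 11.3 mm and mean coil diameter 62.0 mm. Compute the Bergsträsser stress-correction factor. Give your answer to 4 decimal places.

1.2639

C = D/d = 62.0/11.3 = 5.4867
K_B = (4C+2)/(4C−3) = 23.947/18.947 = 1.2639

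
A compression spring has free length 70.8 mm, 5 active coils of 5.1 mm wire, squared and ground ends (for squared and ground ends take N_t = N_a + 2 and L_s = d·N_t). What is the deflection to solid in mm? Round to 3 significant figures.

35.1 mm

N_t = 7; L_s = 5.1·7 = 35.7 mm
δ_solid = L₀ − L_s = 70.8 − 35.7 = 35.1 mm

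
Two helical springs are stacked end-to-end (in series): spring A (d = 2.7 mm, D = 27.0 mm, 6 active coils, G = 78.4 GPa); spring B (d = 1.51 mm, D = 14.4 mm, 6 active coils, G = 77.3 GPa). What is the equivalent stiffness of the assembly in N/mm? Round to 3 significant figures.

k_A = Gd⁴/(8D³N_a) = (78.4×10³)(2.7⁴)/(8·27.0³·6) = 4.41 N/mm
k_B = Gd⁴/(8D³N_a) = (77.3×10³)(1.51⁴)/(8·14.4³·6) = 2.8039 N/mm
Series: 1/k_eq = 1/4.41 + 1/2.8039 = 0.58341; k_eq = 1.7141 N/mm

1.71 N/mm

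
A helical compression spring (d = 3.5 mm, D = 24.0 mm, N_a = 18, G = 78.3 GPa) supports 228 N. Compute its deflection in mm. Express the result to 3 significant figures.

k = Gd⁴/(8D³N_a) = (78.3×10³)(3.5⁴)/(8·24.0³·18) = 5.9025 N/mm
δ = F/k = 228 / 5.9025 = 38.628 mm

38.6 mm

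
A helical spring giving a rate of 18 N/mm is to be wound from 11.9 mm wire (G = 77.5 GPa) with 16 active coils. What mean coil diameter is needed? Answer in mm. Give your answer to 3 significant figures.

D = (Gd⁴/(8N_a·k))^(1/3) = (77.5×10³·11.9⁴/(8·16·18))^(1/3)
  = (674539)^(1/3) = 87.7006 mm

87.7 mm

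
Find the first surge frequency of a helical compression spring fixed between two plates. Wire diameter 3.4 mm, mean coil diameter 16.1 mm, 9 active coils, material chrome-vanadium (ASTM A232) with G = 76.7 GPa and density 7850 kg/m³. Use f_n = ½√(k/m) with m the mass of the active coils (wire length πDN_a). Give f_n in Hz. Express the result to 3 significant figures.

513 Hz

k = Gd⁴/(8D³N_a) = (76.7×10³)(3.4⁴)/(8·16.1³·9) = 34.112 N/mm = 34112 N/m
Wire length L = πDN_a = π·16.1·9 = 455.22 mm
m = ρ·(πd²/4)·L = 7850 × 9.0792×10⁻⁶ m² × 0.45522 m = 0.032444 kg
f_n = ½√(k/m) = 0.5·√(34112/0.032444) = 0.5·√(1.0514e+06) = 512.69 Hz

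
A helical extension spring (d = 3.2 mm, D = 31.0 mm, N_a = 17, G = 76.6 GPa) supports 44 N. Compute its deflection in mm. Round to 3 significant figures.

k = Gd⁴/(8D³N_a) = (76.6×10³)(3.2⁴)/(8·31.0³·17) = 1.9825 N/mm
δ = F/k = 44 / 1.9825 = 22.195 mm

22.2 mm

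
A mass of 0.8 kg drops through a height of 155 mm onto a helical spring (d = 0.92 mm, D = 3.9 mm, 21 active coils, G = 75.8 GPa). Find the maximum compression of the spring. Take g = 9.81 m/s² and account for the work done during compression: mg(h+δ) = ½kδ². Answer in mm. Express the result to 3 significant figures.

k = Gd⁴/(8D³N_a) = (75.8×10³)(0.92⁴)/(8·3.9³·21) = 5.449 N/mm
W = mg = 0.8 × 9.81 = 7.848 N
½kδ² − Wδ − Wh = 0 → δ = (W + √(W² + 2kWh))/k
δ = (7.848 + √(61.591 + 13256.8))/5.449 = (7.848 + 115.41)/5.449 = 22.619 mm

22.6 mm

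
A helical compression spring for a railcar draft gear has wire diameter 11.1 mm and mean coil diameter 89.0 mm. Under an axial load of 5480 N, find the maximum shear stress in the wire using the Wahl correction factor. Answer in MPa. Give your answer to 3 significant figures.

1070 MPa

Spring index C = D/d = 89.0/11.1 = 8.0180
K_W = (4C−1)/(4C−4) + 0.615/C = 31.072/28.072 + 0.0767 = 1.1836
τ₀ = 8FD/(πd³) = 8·5480·89.0/(π·11.1³) = 3.90176e+06/4296.5 = 908.12 MPa
τ_max = K·τ₀ = 1.1836 × 908.12 = 1074.8 MPa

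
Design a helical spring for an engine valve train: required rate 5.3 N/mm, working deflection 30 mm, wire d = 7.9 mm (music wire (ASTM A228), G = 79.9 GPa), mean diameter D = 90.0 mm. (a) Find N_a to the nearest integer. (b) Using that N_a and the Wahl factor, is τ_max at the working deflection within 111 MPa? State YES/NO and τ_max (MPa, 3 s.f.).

(a) 10 coils; (b) YES, τ_max = 83.8 MPa

N_a = Gd⁴/(8D³k) = (79.9×10³)(7.9⁴)/(8·90.0³·5.3) = 10.07 → N_a = 10
Actual rate k = Gd⁴/(8D³·10) = 5.3363 N/mm
Working load F = kδ = 5.3363·30 = 160.09 N
C = 90.0/7.9 = 11.3924; K_W = (4C−1)/(4C−4)+0.615/C = 1.1262
τ_max = K_W·8FD/(πd³) = 1.1262·74.415 = 83.803 MPa
τ_max ≤ 111 MPa → acceptable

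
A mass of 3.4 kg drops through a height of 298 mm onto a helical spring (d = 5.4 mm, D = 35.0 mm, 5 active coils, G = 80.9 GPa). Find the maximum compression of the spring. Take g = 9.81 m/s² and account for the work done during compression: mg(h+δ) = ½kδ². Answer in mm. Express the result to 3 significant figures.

23.1 mm

k = Gd⁴/(8D³N_a) = (80.9×10³)(5.4⁴)/(8·35.0³·5) = 40.111 N/mm
W = mg = 3.4 × 9.81 = 33.354 N
½kδ² − Wδ − Wh = 0 → δ = (W + √(W² + 2kWh))/k
δ = (33.354 + √(1112.5 + 797358))/40.111 = (33.354 + 893.57)/40.111 = 23.109 mm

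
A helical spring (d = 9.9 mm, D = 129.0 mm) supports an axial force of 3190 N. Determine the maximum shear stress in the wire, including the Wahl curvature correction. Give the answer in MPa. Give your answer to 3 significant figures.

Spring index C = D/d = 129.0/9.9 = 13.0303
K_W = (4C−1)/(4C−4) + 0.615/C = 51.121/48.121 + 0.0472 = 1.1095
τ₀ = 8FD/(πd³) = 8·3190·129.0/(π·9.9³) = 3.29208e+06/3048.3 = 1080 MPa
τ_max = K·τ₀ = 1.1095 × 1080 = 1198.3 MPa

1200 MPa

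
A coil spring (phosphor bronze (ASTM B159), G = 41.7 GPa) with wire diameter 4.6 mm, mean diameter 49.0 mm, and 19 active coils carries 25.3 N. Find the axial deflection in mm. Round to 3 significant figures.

24.2 mm

k = Gd⁴/(8D³N_a) = (41.7×10³)(4.6⁴)/(8·49.0³·19) = 1.0441 N/mm
δ = F/k = 25.3 / 1.0441 = 24.232 mm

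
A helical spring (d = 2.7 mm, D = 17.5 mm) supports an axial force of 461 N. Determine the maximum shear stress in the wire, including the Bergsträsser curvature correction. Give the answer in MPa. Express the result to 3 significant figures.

1270 MPa

Spring index C = D/d = 17.5/2.7 = 6.4815
K_B = (4C+2)/(4C−3) = 27.926/22.926 = 1.2181
τ₀ = 8FD/(πd³) = 8·461·17.5/(π·2.7³) = 64540/61.836 = 1043.7 MPa
τ_max = K·τ₀ = 1.2181 × 1043.7 = 1271.4 MPa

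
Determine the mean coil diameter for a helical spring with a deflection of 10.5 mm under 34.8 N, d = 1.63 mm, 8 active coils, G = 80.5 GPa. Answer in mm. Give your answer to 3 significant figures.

13.9 mm

Required rate k = F/δ = 34.8/10.5 = 3.3143 N/mm
D = (Gd⁴/(8N_a·k))^(1/3) = (80.5×10³·1.63⁴/(8·8·3.3143))^(1/3)
  = (2679.02)^(1/3) = 13.8886 mm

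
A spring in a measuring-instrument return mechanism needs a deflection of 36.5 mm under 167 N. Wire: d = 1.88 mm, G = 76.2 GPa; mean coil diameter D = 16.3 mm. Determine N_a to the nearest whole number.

Required rate k = F/δ = 167/36.5 = 4.5753 N/mm
N_a = Gd⁴/(8D³k) = (76.2×10³ × 1.88⁴)/(8 × 16.3³ × 4.5753)
    = 951889 / 158517 = 6.005 → 6 coils

6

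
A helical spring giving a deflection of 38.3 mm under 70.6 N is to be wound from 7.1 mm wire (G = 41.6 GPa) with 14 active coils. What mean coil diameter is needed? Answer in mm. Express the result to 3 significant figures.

Required rate k = F/δ = 70.6/38.3 = 1.8433 N/mm
D = (Gd⁴/(8N_a·k))^(1/3) = (41.6×10³·7.1⁴/(8·14·1.8433))^(1/3)
  = (512039)^(1/3) = 80.0020 mm

80.0 mm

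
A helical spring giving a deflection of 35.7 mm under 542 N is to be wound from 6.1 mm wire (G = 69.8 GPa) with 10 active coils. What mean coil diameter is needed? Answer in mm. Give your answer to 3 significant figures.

Required rate k = F/δ = 542/35.7 = 15.182 N/mm
D = (Gd⁴/(8N_a·k))^(1/3) = (69.8×10³·6.1⁴/(8·10·15.182))^(1/3)
  = (79570.8)^(1/3) = 43.0115 mm

43.0 mm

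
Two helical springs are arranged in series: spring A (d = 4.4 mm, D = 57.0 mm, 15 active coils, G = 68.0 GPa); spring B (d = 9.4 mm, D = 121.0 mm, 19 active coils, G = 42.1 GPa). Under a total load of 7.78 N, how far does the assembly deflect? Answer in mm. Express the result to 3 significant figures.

13.2 mm

k_A = Gd⁴/(8D³N_a) = (68.0×10³)(4.4⁴)/(8·57.0³·15) = 1.1469 N/mm
k_B = Gd⁴/(8D³N_a) = (42.1×10³)(9.4⁴)/(8·121.0³·19) = 1.2207 N/mm
Series: 1/k_eq = 1/1.1469 + 1/1.2207 = 1.6912; k_eq = 0.59131 N/mm
δ = F/k_eq = 7.78/0.59131 = 13.157 mm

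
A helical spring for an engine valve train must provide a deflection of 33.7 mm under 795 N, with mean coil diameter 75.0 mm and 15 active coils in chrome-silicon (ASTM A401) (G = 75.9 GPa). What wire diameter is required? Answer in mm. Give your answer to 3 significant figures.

Required rate k = F/δ = 795/33.7 = 23.591 N/mm
d = (8D³N_a·k / G)^(1/4) = (8·75.0³·15·23.591 / (75.9×10³))^0.25
  = (15735)^0.25 = 11.1999 mm

11.2 mm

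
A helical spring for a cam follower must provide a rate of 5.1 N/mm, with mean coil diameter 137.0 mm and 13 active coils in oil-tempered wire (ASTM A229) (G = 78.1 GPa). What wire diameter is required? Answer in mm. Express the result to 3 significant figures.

d = (8D³N_a·k / G)^(1/4) = (8·137.0³·13·5.1 / (78.1×10³))^0.25
  = (17463)^0.25 = 11.4955 mm

11.5 mm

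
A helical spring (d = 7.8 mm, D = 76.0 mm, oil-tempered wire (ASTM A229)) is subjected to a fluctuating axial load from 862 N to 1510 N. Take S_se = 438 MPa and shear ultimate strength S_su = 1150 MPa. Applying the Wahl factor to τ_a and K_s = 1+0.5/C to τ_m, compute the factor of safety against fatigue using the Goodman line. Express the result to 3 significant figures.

C = D/d = 76.0/7.8 = 9.7436; K_W = (4C−1)/(4C−4)+0.615/C = 1.1489; K_s = 1+0.5/C = 1.0513
F_a = (F_max−F_min)/2 = 324 N; F_m = (F_max+F_min)/2 = 1186 N
τ_a = K_W·8F_aD/(πd³) = 1.1489 × 132.13 = 151.81 MPa
τ_m = K_s·8F_mD/(πd³) = 1.0513 × 483.68 = 508.5 MPa
Goodman: 1/n_f = τ_a/S_se + τ_m/S_su = 151.81/438 + 508.5/1150 = 0.34659 + 0.44217 = 0.78876
n_f = 1/0.78876 = 1.268

1.27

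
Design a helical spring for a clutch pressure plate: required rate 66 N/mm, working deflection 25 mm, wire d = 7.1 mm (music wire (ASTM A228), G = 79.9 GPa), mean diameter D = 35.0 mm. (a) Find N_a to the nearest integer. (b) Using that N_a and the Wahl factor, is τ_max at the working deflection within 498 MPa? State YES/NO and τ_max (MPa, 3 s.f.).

N_a = Gd⁴/(8D³k) = (79.9×10³)(7.1⁴)/(8·35.0³·66) = 8.969 → N_a = 9
Actual rate k = Gd⁴/(8D³·9) = 65.772 N/mm
Working load F = kδ = 65.772·25 = 1644.3 N
C = 35.0/7.1 = 4.9296; K_W = (4C−1)/(4C−4)+0.615/C = 1.3156
τ_max = K_W·8FD/(πd³) = 1.3156·409.46 = 538.7 MPa
τ_max > 498 MPa → exceeds allowable

(a) 9 coils; (b) NO, τ_max = 539 MPa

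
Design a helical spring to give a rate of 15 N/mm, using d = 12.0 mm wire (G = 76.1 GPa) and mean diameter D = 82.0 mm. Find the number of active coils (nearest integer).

N_a = Gd⁴/(8D³k) = (76.1×10³ × 12.0⁴)/(8 × 82.0³ × 15)
    = 1.57801e+09 / 6.61642e+07 = 23.85 → 24 coils

24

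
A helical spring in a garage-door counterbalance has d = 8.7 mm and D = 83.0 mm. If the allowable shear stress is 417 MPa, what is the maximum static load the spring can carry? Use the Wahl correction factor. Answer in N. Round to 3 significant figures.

1130 N

C = D/d = 83.0/8.7 = 9.5402
K_W = (4C−1)/(4C−4) + 0.615/C = 37.161/34.161 + 0.0645 = 1.1523
τ_max = K·8FD/(πd³) → F_max = τ_allow·πd³/(8DK)
F_max = 417·π·8.7³/(8·83.0·1.1523) = 8.6267e+05/765.12 = 1127.5 N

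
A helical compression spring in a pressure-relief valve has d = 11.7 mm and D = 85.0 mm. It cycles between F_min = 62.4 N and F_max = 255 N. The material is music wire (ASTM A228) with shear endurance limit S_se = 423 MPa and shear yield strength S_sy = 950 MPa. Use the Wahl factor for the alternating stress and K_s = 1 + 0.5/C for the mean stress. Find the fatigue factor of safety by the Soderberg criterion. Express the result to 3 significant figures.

C = D/d = 85.0/11.7 = 7.2650; K_W = (4C−1)/(4C−4)+0.615/C = 1.2044; K_s = 1+0.5/C = 1.0688
F_a = (F_max−F_min)/2 = 96.3 N; F_m = (F_max+F_min)/2 = 158.7 N
τ_a = K_W·8F_aD/(πd³) = 1.2044 × 13.015 = 15.674 MPa
τ_m = K_s·8F_mD/(πd³) = 1.0688 × 21.448 = 22.924 MPa
Soderberg: 1/n_f = τ_a/S_se + τ_m/S_sy = 15.674/423 + 22.924/950 = 0.03705 + 0.02413 = 0.061185
n_f = 1/0.061185 = 16.34

16.3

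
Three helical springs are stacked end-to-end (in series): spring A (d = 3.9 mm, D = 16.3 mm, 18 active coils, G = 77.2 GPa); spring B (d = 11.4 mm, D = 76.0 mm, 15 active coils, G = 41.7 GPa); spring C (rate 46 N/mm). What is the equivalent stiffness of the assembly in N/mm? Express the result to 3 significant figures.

k_A = Gd⁴/(8D³N_a) = (77.2×10³)(3.9⁴)/(8·16.3³·18) = 28.639 N/mm
k_B = Gd⁴/(8D³N_a) = (41.7×10³)(11.4⁴)/(8·76.0³·15) = 13.37 N/mm
Series: 1/k_eq = 1/28.639 + 1/13.37 + 1/46 = 0.13145; k_eq = 7.6074 N/mm

7.61 N/mm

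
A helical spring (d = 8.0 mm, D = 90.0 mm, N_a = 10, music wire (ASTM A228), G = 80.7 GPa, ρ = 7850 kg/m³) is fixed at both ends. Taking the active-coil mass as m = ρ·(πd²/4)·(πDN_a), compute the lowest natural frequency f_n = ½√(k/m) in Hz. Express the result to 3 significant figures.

k = Gd⁴/(8D³N_a) = (80.7×10³)(8.0⁴)/(8·90.0³·10) = 5.6678 N/mm = 5667.8 N/m
Wire length L = πDN_a = π·90.0·10 = 2827.4 mm
m = ρ·(πd²/4)·L = 7850 × 50.265×10⁻⁶ m² × 2.8274 m = 1.1157 kg
f_n = ½√(k/m) = 0.5·√(5667.8/1.1157) = 0.5·√(5080.2) = 35.638 Hz

35.6 Hz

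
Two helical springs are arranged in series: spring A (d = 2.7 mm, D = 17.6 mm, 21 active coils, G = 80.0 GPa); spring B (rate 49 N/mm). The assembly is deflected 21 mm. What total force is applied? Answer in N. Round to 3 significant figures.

k_A = Gd⁴/(8D³N_a) = (80.0×10³)(2.7⁴)/(8·17.6³·21) = 4.6419 N/mm
Series: 1/k_eq = 1/4.6419 + 1/49 = 0.23584; k_eq = 4.2402 N/mm
F = k_eq·δ = 4.2402·21 = 89.045 N

89.0 N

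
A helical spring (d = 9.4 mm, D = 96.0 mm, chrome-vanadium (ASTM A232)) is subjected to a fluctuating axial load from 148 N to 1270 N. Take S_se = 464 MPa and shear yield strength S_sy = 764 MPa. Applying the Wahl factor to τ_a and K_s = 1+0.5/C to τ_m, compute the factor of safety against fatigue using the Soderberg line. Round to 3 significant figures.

C = D/d = 96.0/9.4 = 10.2128; K_W = (4C−1)/(4C−4)+0.615/C = 1.1416; K_s = 1+0.5/C = 1.0490
F_a = (F_max−F_min)/2 = 561 N; F_m = (F_max+F_min)/2 = 709 N
τ_a = K_W·8F_aD/(πd³) = 1.1416 × 165.12 = 188.5 MPa
τ_m = K_s·8F_mD/(πd³) = 1.0490 × 208.68 = 218.89 MPa
Soderberg: 1/n_f = τ_a/S_se + τ_m/S_sy = 188.5/464 + 218.89/764 = 0.40625 + 0.28651 = 0.69276
n_f = 1/0.69276 = 1.443

1.44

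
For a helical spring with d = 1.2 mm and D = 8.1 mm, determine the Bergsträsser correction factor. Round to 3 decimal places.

C = D/d = 8.1/1.2 = 6.7500
K_B = (4C+2)/(4C−3) = 29.000/24.000 = 1.2083

1.208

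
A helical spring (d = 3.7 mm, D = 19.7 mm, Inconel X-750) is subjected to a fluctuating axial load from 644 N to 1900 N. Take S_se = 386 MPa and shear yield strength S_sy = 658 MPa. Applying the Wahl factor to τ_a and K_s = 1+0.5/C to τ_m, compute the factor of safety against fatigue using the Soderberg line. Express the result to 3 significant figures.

0.240

C = D/d = 19.7/3.7 = 5.3243; K_W = (4C−1)/(4C−4)+0.615/C = 1.2889; K_s = 1+0.5/C = 1.0939
F_a = (F_max−F_min)/2 = 628 N; F_m = (F_max+F_min)/2 = 1272 N
τ_a = K_W·8F_aD/(πd³) = 1.2889 × 621.96 = 801.67 MPa
τ_m = K_s·8F_mD/(πd³) = 1.0939 × 1259.8 = 1378.1 MPa
Soderberg: 1/n_f = τ_a/S_se + τ_m/S_sy = 801.67/386 + 1378.1/658 = 2.07686 + 2.09432 = 4.1712
n_f = 1/4.1712 = 0.2397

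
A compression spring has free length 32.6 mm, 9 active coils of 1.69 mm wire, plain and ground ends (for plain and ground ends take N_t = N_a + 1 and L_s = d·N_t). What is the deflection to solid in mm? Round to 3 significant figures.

15.7 mm

N_t = 10; L_s = 1.69·10 = 16.9 mm
δ_solid = L₀ − L_s = 32.6 − 16.9 = 15.7 mm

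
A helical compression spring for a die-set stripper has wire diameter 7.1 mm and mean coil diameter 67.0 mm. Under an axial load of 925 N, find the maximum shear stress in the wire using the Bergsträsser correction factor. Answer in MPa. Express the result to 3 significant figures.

Spring index C = D/d = 67.0/7.1 = 9.4366
K_B = (4C+2)/(4C−3) = 39.746/34.746 = 1.1439
τ₀ = 8FD/(πd³) = 8·925·67.0/(π·7.1³) = 495800/1124.4 = 440.94 MPa
τ_max = K·τ₀ = 1.1439 × 440.94 = 504.39 MPa

504 MPa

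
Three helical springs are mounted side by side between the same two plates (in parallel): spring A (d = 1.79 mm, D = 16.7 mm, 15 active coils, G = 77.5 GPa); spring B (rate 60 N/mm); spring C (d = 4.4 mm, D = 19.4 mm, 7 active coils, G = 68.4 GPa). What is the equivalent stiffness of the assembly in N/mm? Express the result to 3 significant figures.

k_A = Gd⁴/(8D³N_a) = (77.5×10³)(1.79⁴)/(8·16.7³·15) = 1.4236 N/mm
k_C = Gd⁴/(8D³N_a) = (68.4×10³)(4.4⁴)/(8·19.4³·7) = 62.701 N/mm
Parallel: k_eq = 1.4236 + 60 + 62.701 = 124.12 N/mm

124 N/mm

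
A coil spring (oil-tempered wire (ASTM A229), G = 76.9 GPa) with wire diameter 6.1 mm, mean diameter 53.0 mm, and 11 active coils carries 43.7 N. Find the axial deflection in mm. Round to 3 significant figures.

k = Gd⁴/(8D³N_a) = (76.9×10³)(6.1⁴)/(8·53.0³·11) = 8.1271 N/mm
δ = F/k = 43.7 / 8.1271 = 5.3771 mm

5.38 mm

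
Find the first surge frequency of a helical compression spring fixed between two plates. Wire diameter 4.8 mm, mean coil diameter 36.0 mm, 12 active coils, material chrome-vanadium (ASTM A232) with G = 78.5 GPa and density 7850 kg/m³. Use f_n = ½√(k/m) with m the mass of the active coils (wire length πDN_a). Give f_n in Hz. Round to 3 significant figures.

k = Gd⁴/(8D³N_a) = (78.5×10³)(4.8⁴)/(8·36.0³·12) = 9.3037 N/mm = 9303.7 N/m
Wire length L = πDN_a = π·36.0·12 = 1357.2 mm
m = ρ·(πd²/4)·L = 7850 × 18.096×10⁻⁶ m² × 1.3572 m = 0.19279 kg
f_n = ½√(k/m) = 0.5·√(9303.7/0.19279) = 0.5·√(48259) = 109.84 Hz

110 Hz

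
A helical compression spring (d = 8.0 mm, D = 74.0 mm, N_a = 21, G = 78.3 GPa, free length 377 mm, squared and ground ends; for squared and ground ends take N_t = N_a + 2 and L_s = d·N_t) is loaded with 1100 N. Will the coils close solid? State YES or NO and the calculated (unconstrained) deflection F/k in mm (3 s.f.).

k = Gd⁴/(8D³N_a) = (78.3×10³)(8.0⁴)/(8·74.0³·21) = 4.711 N/mm
N_t = 23; L_s = 8.0·23 = 184 mm; δ_solid = L₀ − L_s = 377 − 184 = 193 mm
δ = F/k = 1100/4.711 = 233.49 mm
δ ≥ δ_solid → spring goes solid

YES, δ = 233 mm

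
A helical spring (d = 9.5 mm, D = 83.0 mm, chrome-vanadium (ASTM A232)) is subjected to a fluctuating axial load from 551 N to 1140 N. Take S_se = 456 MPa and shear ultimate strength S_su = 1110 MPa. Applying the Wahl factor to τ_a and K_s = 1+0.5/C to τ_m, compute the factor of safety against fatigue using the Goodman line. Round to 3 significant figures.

C = D/d = 83.0/9.5 = 8.7368; K_W = (4C−1)/(4C−4)+0.615/C = 1.1673; K_s = 1+0.5/C = 1.0572
F_a = (F_max−F_min)/2 = 294.5 N; F_m = (F_max+F_min)/2 = 845.5 N
τ_a = K_W·8F_aD/(πd³) = 1.1673 × 72.599 = 84.747 MPa
τ_m = K_s·8F_mD/(πd³) = 1.0572 × 208.43 = 220.36 MPa
Goodman: 1/n_f = τ_a/S_se + τ_m/S_su = 84.747/456 + 220.36/1110 = 0.18585 + 0.19852 = 0.38437
n_f = 1/0.38437 = 2.602

2.60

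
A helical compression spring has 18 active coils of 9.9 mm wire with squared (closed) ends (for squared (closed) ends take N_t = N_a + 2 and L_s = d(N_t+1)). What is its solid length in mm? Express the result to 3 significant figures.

squared (closed) ends: N_t = N_a + 2 = 18 + 2 = 20
L_s = d·(N_t+1) = 9.9 × 21 = 207.9 mm

208 mm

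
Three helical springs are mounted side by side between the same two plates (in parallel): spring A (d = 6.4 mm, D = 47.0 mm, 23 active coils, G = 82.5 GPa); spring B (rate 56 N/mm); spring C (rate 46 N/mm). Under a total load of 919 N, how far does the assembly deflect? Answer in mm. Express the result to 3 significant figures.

k_A = Gd⁴/(8D³N_a) = (82.5×10³)(6.4⁴)/(8·47.0³·23) = 7.2454 N/mm
Parallel: k_eq = 7.2454 + 56 + 46 = 109.25 N/mm
δ = F/k_eq = 919/109.25 = 8.4123 mm

8.41 mm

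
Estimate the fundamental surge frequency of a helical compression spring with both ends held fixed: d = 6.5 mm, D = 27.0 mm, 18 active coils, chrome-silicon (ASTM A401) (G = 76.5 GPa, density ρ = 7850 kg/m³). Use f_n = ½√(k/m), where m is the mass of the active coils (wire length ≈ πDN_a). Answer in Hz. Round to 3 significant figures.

174 Hz

k = Gd⁴/(8D³N_a) = (76.5×10³)(6.5⁴)/(8·27.0³·18) = 48.179 N/mm = 48179 N/m
Wire length L = πDN_a = π·27.0·18 = 1526.8 mm
m = ρ·(πd²/4)·L = 7850 × 33.183×10⁻⁶ m² × 1.5268 m = 0.39772 kg
f_n = ½√(k/m) = 0.5·√(48179/0.39772) = 0.5·√(1.2114e+05) = 174.03 Hz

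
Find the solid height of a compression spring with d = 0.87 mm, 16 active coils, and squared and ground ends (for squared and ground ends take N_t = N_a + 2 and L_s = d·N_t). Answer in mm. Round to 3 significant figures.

squared and ground ends: N_t = N_a + 2 = 16 + 2 = 18
L_s = d·N_t = 0.87 × 18 = 15.66 mm

15.7 mm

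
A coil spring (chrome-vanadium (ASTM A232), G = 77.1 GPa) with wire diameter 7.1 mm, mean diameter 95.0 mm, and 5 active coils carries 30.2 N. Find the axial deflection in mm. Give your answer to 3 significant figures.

k = Gd⁴/(8D³N_a) = (77.1×10³)(7.1⁴)/(8·95.0³·5) = 5.7129 N/mm
δ = F/k = 30.2 / 5.7129 = 5.2863 mm

5.29 mm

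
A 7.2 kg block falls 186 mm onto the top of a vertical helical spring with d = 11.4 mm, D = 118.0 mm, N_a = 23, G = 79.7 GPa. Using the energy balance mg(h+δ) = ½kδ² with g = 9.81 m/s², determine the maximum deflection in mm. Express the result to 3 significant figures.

94.3 mm

k = Gd⁴/(8D³N_a) = (79.7×10³)(11.4⁴)/(8·118.0³·23) = 4.4526 N/mm
W = mg = 7.2 × 9.81 = 70.632 N
½kδ² − Wδ − Wh = 0 → δ = (W + √(W² + 2kWh))/k
δ = (70.632 + √(4988.9 + 116993))/4.4526 = (70.632 + 349.26)/4.4526 = 94.302 mm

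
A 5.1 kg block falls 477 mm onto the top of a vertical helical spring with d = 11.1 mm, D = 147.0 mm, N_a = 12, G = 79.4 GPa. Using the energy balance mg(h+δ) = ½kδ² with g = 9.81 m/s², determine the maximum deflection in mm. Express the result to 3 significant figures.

k = Gd⁴/(8D³N_a) = (79.4×10³)(11.1⁴)/(8·147.0³·12) = 3.9527 N/mm
W = mg = 5.1 × 9.81 = 50.031 N
½kδ² − Wδ − Wh = 0 → δ = (W + √(W² + 2kWh))/k
δ = (50.031 + √(2503.1 + 188659))/3.9527 = (50.031 + 437.22)/3.9527 = 123.27 mm

123 mm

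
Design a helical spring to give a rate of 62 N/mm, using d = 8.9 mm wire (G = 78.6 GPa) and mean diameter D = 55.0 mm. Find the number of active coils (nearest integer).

6

N_a = Gd⁴/(8D³k) = (78.6×10³ × 8.9⁴)/(8 × 55.0³ × 62)
    = 4.93154e+08 / 8.2522e+07 = 5.976 → 6 coils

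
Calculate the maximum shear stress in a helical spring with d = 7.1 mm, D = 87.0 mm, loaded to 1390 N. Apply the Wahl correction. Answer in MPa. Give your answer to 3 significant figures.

Spring index C = D/d = 87.0/7.1 = 12.2535
K_W = (4C−1)/(4C−4) + 0.615/C = 48.014/45.014 + 0.0502 = 1.1168
τ₀ = 8FD/(πd³) = 8·1390·87.0/(π·7.1³) = 967440/1124.4 = 860.4 MPa
τ_max = K·τ₀ = 1.1168 × 860.4 = 960.92 MPa

961 MPa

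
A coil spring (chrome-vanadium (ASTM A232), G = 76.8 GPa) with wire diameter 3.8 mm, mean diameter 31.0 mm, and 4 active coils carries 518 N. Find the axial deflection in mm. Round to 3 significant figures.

30.8 mm

k = Gd⁴/(8D³N_a) = (76.8×10³)(3.8⁴)/(8·31.0³·4) = 16.798 N/mm
δ = F/k = 518 / 16.798 = 30.837 mm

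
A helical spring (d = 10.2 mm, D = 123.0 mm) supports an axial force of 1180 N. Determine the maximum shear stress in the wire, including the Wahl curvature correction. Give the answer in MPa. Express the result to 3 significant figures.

390 MPa

Spring index C = D/d = 123.0/10.2 = 12.0588
K_W = (4C−1)/(4C−4) + 0.615/C = 47.235/44.235 + 0.0510 = 1.1188
τ₀ = 8FD/(πd³) = 8·1180·123.0/(π·10.2³) = 1.16112e+06/3333.9 = 348.28 MPa
τ_max = K·τ₀ = 1.1188 × 348.28 = 389.66 MPa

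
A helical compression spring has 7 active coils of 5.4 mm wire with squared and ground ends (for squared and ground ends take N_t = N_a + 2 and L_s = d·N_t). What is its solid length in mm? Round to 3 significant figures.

squared and ground ends: N_t = N_a + 2 = 7 + 2 = 9
L_s = d·N_t = 5.4 × 9 = 48.6 mm

48.6 mm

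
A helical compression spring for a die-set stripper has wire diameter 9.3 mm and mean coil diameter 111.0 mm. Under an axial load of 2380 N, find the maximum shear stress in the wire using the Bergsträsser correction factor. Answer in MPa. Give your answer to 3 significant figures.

Spring index C = D/d = 111.0/9.3 = 11.9355
K_B = (4C+2)/(4C−3) = 49.742/44.742 = 1.1118
τ₀ = 8FD/(πd³) = 8·2380·111.0/(π·9.3³) = 2.11344e+06/2527 = 836.36 MPa
τ_max = K·τ₀ = 1.1118 × 836.36 = 929.82 MPa

930 MPa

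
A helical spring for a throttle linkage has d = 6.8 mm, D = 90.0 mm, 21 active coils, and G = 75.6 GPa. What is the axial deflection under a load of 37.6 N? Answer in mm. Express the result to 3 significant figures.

28.5 mm

k = Gd⁴/(8D³N_a) = (75.6×10³)(6.8⁴)/(8·90.0³·21) = 1.3198 N/mm
δ = F/k = 37.6 / 1.3198 = 28.488 mm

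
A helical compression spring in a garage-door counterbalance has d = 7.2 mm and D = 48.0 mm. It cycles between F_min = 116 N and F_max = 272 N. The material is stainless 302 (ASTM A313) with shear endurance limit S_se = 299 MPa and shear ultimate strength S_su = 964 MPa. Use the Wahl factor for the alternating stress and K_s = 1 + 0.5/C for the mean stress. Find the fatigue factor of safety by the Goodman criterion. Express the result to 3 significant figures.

C = D/d = 48.0/7.2 = 6.6667; K_W = (4C−1)/(4C−4)+0.615/C = 1.2246; K_s = 1+0.5/C = 1.0750
F_a = (F_max−F_min)/2 = 78 N; F_m = (F_max+F_min)/2 = 194 N
τ_a = K_W·8F_aD/(πd³) = 1.2246 × 25.543 = 31.281 MPa
τ_m = K_s·8F_mD/(πd³) = 1.0750 × 63.531 = 68.296 MPa
Goodman: 1/n_f = τ_a/S_se + τ_m/S_su = 31.281/299 + 68.296/964 = 0.10462 + 0.07085 = 0.17546
n_f = 1/0.17546 = 5.699

5.70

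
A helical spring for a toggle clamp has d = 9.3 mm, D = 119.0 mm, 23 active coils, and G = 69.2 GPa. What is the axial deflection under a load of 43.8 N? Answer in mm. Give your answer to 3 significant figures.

26.2 mm

k = Gd⁴/(8D³N_a) = (69.2×10³)(9.3⁴)/(8·119.0³·23) = 1.6695 N/mm
δ = F/k = 43.8 / 1.6695 = 26.236 mm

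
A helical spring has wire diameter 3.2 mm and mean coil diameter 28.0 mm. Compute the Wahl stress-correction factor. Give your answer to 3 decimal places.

1.167

C = D/d = 28.0/3.2 = 8.7500
K_W = (4C−1)/(4C−4) + 0.615/C = 34.000/31.000 + 0.0703 = 1.1671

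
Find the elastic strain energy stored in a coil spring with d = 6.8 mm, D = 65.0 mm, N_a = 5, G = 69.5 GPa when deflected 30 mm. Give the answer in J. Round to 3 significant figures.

k = Gd⁴/(8D³N_a) = (69.5×10³)(6.8⁴)/(8·65.0³·5) = 13.528 N/mm
U = ½kδ² = 0.5 × 13.528 × 30² = 6087.4 N·mm = 6.0874 J

6.09 J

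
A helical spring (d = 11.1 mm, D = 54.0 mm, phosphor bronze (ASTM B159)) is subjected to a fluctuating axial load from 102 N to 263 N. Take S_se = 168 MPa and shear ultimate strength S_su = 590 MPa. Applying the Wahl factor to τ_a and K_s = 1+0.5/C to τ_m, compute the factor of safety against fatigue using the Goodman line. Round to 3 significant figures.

C = D/d = 54.0/11.1 = 4.8649; K_W = (4C−1)/(4C−4)+0.615/C = 1.3205; K_s = 1+0.5/C = 1.1028
F_a = (F_max−F_min)/2 = 80.5 N; F_m = (F_max+F_min)/2 = 182.5 N
τ_a = K_W·8F_aD/(πd³) = 1.3205 × 8.094 = 10.688 MPa
τ_m = K_s·8F_mD/(πd³) = 1.1028 × 18.35 = 20.236 MPa
Goodman: 1/n_f = τ_a/S_se + τ_m/S_su = 10.688/168 + 20.236/590 = 0.06362 + 0.03430 = 0.097916
n_f = 1/0.097916 = 10.21

10.2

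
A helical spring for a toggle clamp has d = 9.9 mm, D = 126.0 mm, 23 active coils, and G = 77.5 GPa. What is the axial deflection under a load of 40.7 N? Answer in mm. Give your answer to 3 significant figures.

k = Gd⁴/(8D³N_a) = (77.5×10³)(9.9⁴)/(8·126.0³·23) = 2.0226 N/mm
δ = F/k = 40.7 / 2.0226 = 20.122 mm

20.1 mm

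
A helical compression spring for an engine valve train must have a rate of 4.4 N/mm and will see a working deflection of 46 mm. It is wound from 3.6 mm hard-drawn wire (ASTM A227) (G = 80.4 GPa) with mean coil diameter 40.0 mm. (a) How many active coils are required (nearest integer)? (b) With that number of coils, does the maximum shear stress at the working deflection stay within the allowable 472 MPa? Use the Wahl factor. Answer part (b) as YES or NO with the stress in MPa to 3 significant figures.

N_a = Gd⁴/(8D³k) = (80.4×10³)(3.6⁴)/(8·40.0³·4.4) = 5.994 → N_a = 6
Actual rate k = Gd⁴/(8D³·6) = 4.3959 N/mm
Working load F = kδ = 4.3959·46 = 202.21 N
C = 40.0/3.6 = 11.1111; K_W = (4C−1)/(4C−4)+0.615/C = 1.1295
τ_max = K_W·8FD/(πd³) = 1.1295·441.46 = 498.64 MPa
τ_max > 472 MPa → exceeds allowable

(a) 6 coils; (b) NO, τ_max = 499 MPa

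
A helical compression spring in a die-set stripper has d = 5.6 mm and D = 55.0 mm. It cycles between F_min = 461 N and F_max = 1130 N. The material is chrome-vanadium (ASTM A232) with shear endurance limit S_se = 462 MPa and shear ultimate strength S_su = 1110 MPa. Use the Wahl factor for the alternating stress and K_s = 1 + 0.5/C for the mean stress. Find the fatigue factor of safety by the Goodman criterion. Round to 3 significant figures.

0.792

C = D/d = 55.0/5.6 = 9.8214; K_W = (4C−1)/(4C−4)+0.615/C = 1.1476; K_s = 1+0.5/C = 1.0509
F_a = (F_max−F_min)/2 = 334.5 N; F_m = (F_max+F_min)/2 = 795.5 N
τ_a = K_W·8F_aD/(πd³) = 1.1476 × 266.77 = 306.15 MPa
τ_m = K_s·8F_mD/(πd³) = 1.0509 × 634.42 = 666.72 MPa
Goodman: 1/n_f = τ_a/S_se + τ_m/S_su = 306.15/462 + 666.72/1110 = 0.66267 + 0.60065 = 1.2633
n_f = 1/1.2633 = 0.7916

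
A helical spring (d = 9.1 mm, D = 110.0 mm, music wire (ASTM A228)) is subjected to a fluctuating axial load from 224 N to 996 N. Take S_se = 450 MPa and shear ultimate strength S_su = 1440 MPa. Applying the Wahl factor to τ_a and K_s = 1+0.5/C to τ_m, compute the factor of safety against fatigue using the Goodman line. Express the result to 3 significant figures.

C = D/d = 110.0/9.1 = 12.0879; K_W = (4C−1)/(4C−4)+0.615/C = 1.1185; K_s = 1+0.5/C = 1.0414
F_a = (F_max−F_min)/2 = 386 N; F_m = (F_max+F_min)/2 = 610 N
τ_a = K_W·8F_aD/(πd³) = 1.1185 × 143.48 = 160.49 MPa
τ_m = K_s·8F_mD/(πd³) = 1.0414 × 226.75 = 236.12 MPa
Goodman: 1/n_f = τ_a/S_se + τ_m/S_su = 160.49/450 + 236.12/1440 = 0.35664 + 0.16398 = 0.52061
n_f = 1/0.52061 = 1.921

1.92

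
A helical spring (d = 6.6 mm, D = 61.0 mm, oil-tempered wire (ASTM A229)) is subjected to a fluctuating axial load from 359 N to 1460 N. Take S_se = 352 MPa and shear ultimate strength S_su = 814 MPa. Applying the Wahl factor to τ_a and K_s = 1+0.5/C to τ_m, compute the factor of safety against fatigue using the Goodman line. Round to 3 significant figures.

0.619

C = D/d = 61.0/6.6 = 9.2424; K_W = (4C−1)/(4C−4)+0.615/C = 1.1575; K_s = 1+0.5/C = 1.0541
F_a = (F_max−F_min)/2 = 550.5 N; F_m = (F_max+F_min)/2 = 909.5 N
τ_a = K_W·8F_aD/(πd³) = 1.1575 × 297.44 = 344.29 MPa
τ_m = K_s·8F_mD/(πd³) = 1.0541 × 491.41 = 517.99 MPa
Goodman: 1/n_f = τ_a/S_se + τ_m/S_su = 344.29/352 + 517.99/814 = 0.97811 + 0.63635 = 1.6145
n_f = 1/1.6145 = 0.6194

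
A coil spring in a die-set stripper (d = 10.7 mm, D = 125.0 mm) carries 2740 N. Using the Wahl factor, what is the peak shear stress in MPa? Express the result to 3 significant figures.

799 MPa

Spring index C = D/d = 125.0/10.7 = 11.6822
K_W = (4C−1)/(4C−4) + 0.615/C = 45.729/42.729 + 0.0526 = 1.1229
τ₀ = 8FD/(πd³) = 8·2740·125.0/(π·10.7³) = 2.74e+06/3848.6 = 711.95 MPa
τ_max = K·τ₀ = 1.1229 × 711.95 = 799.42 MPa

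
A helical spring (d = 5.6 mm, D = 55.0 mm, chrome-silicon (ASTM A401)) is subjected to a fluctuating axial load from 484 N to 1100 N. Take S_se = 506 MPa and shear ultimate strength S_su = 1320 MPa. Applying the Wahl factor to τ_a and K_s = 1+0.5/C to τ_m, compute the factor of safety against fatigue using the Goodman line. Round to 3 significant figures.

0.943

C = D/d = 55.0/5.6 = 9.8214; K_W = (4C−1)/(4C−4)+0.615/C = 1.1476; K_s = 1+0.5/C = 1.0509
F_a = (F_max−F_min)/2 = 308 N; F_m = (F_max+F_min)/2 = 792 N
τ_a = K_W·8F_aD/(πd³) = 1.1476 × 245.63 = 281.9 MPa
τ_m = K_s·8F_mD/(πd³) = 1.0509 × 631.63 = 663.79 MPa
Goodman: 1/n_f = τ_a/S_se + τ_m/S_su = 281.9/506 + 663.79/1320 = 0.55711 + 0.50287 = 1.06
n_f = 1/1.06 = 0.9434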